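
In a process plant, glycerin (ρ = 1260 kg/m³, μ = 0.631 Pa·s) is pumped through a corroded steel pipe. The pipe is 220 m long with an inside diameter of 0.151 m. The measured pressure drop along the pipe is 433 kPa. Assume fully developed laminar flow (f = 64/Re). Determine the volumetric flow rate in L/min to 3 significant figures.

For laminar flow, f = 64/Re with Re = ρVD/μ, so Darcy-Weisbach reduces to ΔP = 32μLV/D². Solving for V: V = ΔP·D²/(32μL) = 4.33e+05·(0.151)²/(32·0.631·220) = 2.222 m/s.
Check: Re = ρVD/μ = 1260·2.222·0.151/0.631 = 670.1 < 2300, so the laminar assumption holds.
Q = V·A = 2.222·(π/4·0.151²) = 0.0398 m³/s = 2390 L/min.

Q ≈ 2390 L/min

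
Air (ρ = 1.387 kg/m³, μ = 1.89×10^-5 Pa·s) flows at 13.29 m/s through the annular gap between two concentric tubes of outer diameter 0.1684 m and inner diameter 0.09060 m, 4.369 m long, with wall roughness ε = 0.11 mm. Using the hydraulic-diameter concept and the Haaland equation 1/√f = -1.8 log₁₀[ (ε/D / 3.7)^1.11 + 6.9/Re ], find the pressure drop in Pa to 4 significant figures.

ΔP ≈ 163.9 Pa

Hydraulic diameter D_h = 4A/P = D_o - D_i = 0.1684 - 0.0906 = 0.0778 m.
Re = ρVD_h/μ = 1.387·13.29·0.0778/1.89e-05 = 7.588e+04.
ε/D_h = 0.00011/0.0778 = 0.00141; Haaland gives 1/√f = -1.8 log₁₀[0.000161+9.09e-05] = 6.478, so f = 0.02383.
ΔP = f(L/D_h)(ρV²/2) = 0.02383·4.369/0.0778·122.5 = 163.9 Pa.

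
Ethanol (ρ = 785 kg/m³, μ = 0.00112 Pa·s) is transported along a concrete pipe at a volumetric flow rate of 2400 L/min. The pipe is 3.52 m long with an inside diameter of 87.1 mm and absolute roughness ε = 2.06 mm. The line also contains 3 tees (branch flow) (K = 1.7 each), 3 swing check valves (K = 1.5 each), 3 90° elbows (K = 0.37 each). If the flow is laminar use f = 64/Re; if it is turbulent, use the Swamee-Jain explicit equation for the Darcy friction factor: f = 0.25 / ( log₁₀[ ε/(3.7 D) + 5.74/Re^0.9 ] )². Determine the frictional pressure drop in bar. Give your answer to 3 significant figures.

ΔP ≈ 2.27 bar

Q = 2400 L/min = 2400/60000 = 0.04 m³/s.
Cross-sectional area A = πD²/4 = π(0.0871)²/4 = 0.005958 m²; mean velocity V = Q/A = 0.04/0.005958 = 6.713 m/s.
Reynolds number Re = ρVD/μ = 785 · 6.713 · 0.0871 / 0.00112 = 4.098e+05.
Re > 4000 → turbulent. Relative roughness ε/D = 0.00206/0.0871 = 0.0237. Swamee-Jain: f = 0.25/(log₁₀[0.0237/3.7 + 5.74/4.098e+05^0.9])² = 0.25/(log₁₀[0.00639 + 5.1e-05])² = 0.25/(-2.191)² = 0.05208.
Total minor-loss coefficient ΣK = 3·1.7 + 3·1.5 + 3·0.37 = 10.7.
ΔP = [f·L/D + ΣK]·(ρV²/2) = [0.05208·3.52/0.0871 + 10.7]·(785·6.713²/2) = [2.105 + 10.7]·1.769e+04 = 2.267e+05 Pa.
ΔP = 2.267e+05 Pa = 2.27 bar.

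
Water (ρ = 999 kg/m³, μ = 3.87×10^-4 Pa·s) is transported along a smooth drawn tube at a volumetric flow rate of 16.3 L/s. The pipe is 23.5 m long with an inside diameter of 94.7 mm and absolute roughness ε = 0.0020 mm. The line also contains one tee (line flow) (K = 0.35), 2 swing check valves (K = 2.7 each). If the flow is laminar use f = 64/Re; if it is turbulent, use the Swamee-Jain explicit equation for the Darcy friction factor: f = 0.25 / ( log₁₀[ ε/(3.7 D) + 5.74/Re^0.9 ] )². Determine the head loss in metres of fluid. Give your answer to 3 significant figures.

h_f ≈ 2.46 m

Q = 16.3 L/s = 16.3/1000 = 0.0163 m³/s.
Cross-sectional area A = πD²/4 = π(0.0947)²/4 = 0.007044 m²; mean velocity V = Q/A = 0.0163/0.007044 = 2.314 m/s.
Reynolds number Re = ρVD/μ = 999 · 2.314 · 0.0947 / 0.000387 = 5.657e+05.
Re > 4000 → turbulent. Relative roughness ε/D = 2e-06/0.0947 = 2.11e-05. Swamee-Jain: f = 0.25/(log₁₀[2.11e-05/3.7 + 5.74/5.657e+05^0.9])² = 0.25/(log₁₀[5.71e-06 + 3.82e-05])² = 0.25/(-4.358)² = 0.01316.
Total minor-loss coefficient ΣK = 1·0.35 + 2·2.7 = 5.75.
ΔP = [f·L/D + ΣK]·(ρV²/2) = [0.01316·23.5/0.0947 + 5.75]·(999·2.314²/2) = [3.267 + 5.75]·2675 = 2.412e+04 Pa.
Head loss h_f = ΔP/(ρg) = 2.412e+04/(999·9.81) = 2.46 m.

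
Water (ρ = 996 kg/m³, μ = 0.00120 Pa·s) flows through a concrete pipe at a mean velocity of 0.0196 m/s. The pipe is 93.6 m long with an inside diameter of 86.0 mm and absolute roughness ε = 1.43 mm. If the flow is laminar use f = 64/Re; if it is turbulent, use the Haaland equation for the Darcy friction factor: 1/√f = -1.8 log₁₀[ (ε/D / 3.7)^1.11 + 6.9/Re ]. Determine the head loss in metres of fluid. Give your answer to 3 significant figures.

Reynolds number Re = ρVD/μ = 996 · 0.0196 · 0.086 / 0.0012 = 1399.
Re < 2300 → laminar flow, so f = 64/Re = 64/1399 = 0.04575 (the turbulent correlation is not needed).
Darcy-Weisbach: ΔP = f(L/D)(ρV²/2) = 0.04575·(93.6/0.086)·(996·0.0196²/2) = 0.04575·1088·0.1913 = 9.525 Pa.
Head loss h_f = ΔP/(ρg) = 9.525/(996·9.81) = 9.75×10^-4 m.

h_f ≈ 9.75×10^-4 m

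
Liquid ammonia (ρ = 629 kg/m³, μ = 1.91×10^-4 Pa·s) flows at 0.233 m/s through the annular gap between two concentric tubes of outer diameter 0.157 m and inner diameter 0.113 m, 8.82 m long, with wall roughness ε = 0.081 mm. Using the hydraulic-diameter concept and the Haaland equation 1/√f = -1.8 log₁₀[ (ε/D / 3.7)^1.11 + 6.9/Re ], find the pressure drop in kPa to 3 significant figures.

Hydraulic diameter D_h = 4A/P = D_o - D_i = 0.157 - 0.113 = 0.044 m.
Re = ρVD_h/μ = 629·0.233·0.044/0.000191 = 3.376e+04.
ε/D_h = 8.1e-05/0.044 = 0.00184; Haaland gives 1/√f = -1.8 log₁₀[0.000216+0.000204] = 6.078, so f = 0.02707.
ΔP = f(L/D_h)(ρV²/2) = 0.02707·8.82/0.044·17.07 = 92.64 Pa.
ΔP = 0.0926 kPa.

ΔP ≈ 0.0926 kPa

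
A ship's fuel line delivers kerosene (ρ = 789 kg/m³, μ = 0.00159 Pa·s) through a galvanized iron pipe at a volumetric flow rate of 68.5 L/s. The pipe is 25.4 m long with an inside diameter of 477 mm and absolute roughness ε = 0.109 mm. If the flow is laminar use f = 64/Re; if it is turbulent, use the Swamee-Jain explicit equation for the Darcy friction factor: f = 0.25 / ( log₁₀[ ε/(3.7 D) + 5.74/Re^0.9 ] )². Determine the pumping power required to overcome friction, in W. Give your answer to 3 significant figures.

P ≈ 4.11 W

Q = 68.5 L/s = 68.5/1000 = 0.0685 m³/s.
Cross-sectional area A = πD²/4 = π(0.477)²/4 = 0.1787 m²; mean velocity V = Q/A = 0.0685/0.1787 = 0.3833 m/s.
Reynolds number Re = ρVD/μ = 789 · 0.3833 · 0.477 / 0.00159 = 9.073e+04.
Re > 4000 → turbulent. Relative roughness ε/D = 0.000109/0.477 = 0.000229. Swamee-Jain: f = 0.25/(log₁₀[0.000229/3.7 + 5.74/9.073e+04^0.9])² = 0.25/(log₁₀[6.18e-05 + 0.000198])² = 0.25/(-3.585)² = 0.01945.
Darcy-Weisbach: ΔP = f(L/D)(ρV²/2) = 0.01945·(25.4/0.477)·(789·0.3833²/2) = 0.01945·53.25·57.97 = 60.03 Pa.
Pumping power P = QΔP = 0.0685·60.03 = 4.112 W = 4.11 W.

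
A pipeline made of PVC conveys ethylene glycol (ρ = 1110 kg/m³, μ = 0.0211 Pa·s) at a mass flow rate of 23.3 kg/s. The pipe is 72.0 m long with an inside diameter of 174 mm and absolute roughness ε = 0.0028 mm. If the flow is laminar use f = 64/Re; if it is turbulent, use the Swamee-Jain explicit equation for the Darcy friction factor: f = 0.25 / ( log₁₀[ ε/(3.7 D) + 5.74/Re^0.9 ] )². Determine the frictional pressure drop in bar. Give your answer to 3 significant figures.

A = πD²/4 = π(0.174)²/4 = 0.02378 m²; mean velocity V = ṁ/(ρA) = 23.3/(1110 · 0.02378) = 0.8828 m/s.
Reynolds number Re = ρVD/μ = 1110 · 0.8828 · 0.174 / 0.0211 = 8080.
Re > 4000 → turbulent. Relative roughness ε/D = 2.8e-06/0.174 = 1.61e-05. Swamee-Jain: f = 0.25/(log₁₀[1.61e-05/3.7 + 5.74/8080^0.9])² = 0.25/(log₁₀[4.35e-06 + 0.00175])² = 0.25/(-2.757)² = 0.0329.
Darcy-Weisbach: ΔP = f(L/D)(ρV²/2) = 0.0329·(72/0.174)·(1110·0.8828²/2) = 0.0329·413.8·432.5 = 5887 Pa.
ΔP = 5887 Pa = 0.0589 bar.

ΔP ≈ 0.0589 bar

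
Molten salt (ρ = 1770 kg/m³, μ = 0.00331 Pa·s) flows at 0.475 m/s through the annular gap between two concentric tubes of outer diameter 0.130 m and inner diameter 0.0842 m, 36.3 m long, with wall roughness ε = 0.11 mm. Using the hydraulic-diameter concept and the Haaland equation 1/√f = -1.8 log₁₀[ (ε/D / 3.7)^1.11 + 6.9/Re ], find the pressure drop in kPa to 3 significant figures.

ΔP ≈ 5.24 kPa

Hydraulic diameter D_h = 4A/P = D_o - D_i = 0.13 - 0.0842 = 0.0458 m.
Re = ρVD_h/μ = 1770·0.475·0.0458/0.00331 = 1.163e+04.
ε/D_h = 0.00011/0.0458 = 0.0024; Haaland gives 1/√f = -1.8 log₁₀[0.00029+0.000593] = 5.498, so f = 0.03309.
ΔP = f(L/D_h)(ρV²/2) = 0.03309·36.3/0.0458·199.7 = 5236 Pa.
ΔP = 5.24 kPa.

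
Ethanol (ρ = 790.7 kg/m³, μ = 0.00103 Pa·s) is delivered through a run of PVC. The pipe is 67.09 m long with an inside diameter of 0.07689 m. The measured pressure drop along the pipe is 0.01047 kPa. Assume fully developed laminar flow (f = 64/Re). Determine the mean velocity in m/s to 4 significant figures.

For laminar flow, f = 64/Re with Re = ρVD/μ, so Darcy-Weisbach reduces to ΔP = 32μLV/D². Solving for V: V = ΔP·D²/(32μL) = 10.47·(0.07689)²/(32·0.00103·67.09) = 0.02799 m/s.
Check: Re = ρVD/μ = 790.7·0.02799·0.07689/0.00103 = 1652 < 2300, so the laminar assumption holds.

V ≈ 0.02799 m/s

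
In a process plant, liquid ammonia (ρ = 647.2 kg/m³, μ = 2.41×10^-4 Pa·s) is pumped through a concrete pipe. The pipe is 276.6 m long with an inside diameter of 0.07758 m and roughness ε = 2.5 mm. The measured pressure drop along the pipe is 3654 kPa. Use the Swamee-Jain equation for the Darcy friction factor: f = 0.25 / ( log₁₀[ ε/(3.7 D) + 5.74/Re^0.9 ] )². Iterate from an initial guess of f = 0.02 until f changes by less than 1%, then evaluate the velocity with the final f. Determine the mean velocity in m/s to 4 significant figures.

V ≈ 7.329 m/s

Rearranging Darcy-Weisbach: V = √(2·ΔP·D/(f·L·ρ)). With ε/D = 0.0025/0.07758 = 0.0322, iterate starting from f = 0.02:
  f = 0.02 → V = √(2·3.654e+06·0.07758/(0.02·276.6·647.2)) = 12.58 m/s; Re = ρVD/μ = 2.622e+06; f → 0.05894
  f = 0.05894 → V = 7.33 m/s; Re = 1.527e+06; f → 0.05896
Converged (Δf/f < 1%). With the final f = 0.05896: V = √(2·3.654e+06·0.07758/(0.05896·276.6·647.2)) = 7.329 m/s.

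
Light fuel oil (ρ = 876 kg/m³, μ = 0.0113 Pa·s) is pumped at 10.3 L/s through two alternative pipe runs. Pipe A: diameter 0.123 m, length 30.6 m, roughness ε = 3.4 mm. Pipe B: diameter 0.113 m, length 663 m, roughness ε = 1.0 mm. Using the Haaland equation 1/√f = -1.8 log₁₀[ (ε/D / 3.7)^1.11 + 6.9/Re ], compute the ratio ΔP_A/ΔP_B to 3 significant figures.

Pipe A: V = Q/A = 0.0103/0.01188 = 0.8668 m/s; Re = 8265; ε/D = 0.0276; Haaland → f = 0.05914; ΔP_A = f(L/D)(ρV²/2) = 4842 Pa.
Pipe B: V = Q/A = 0.0103/0.01003 = 1.027 m/s; Re = 8997; ε/D = 0.00885; Haaland → f = 0.04236; ΔP_B = f(L/D)(ρV²/2) = 1.148e+05 Pa.
ΔP_A/ΔP_B = 4842/1.148e+05 = 0.0422.

ΔP_A/ΔP_B ≈ 0.0422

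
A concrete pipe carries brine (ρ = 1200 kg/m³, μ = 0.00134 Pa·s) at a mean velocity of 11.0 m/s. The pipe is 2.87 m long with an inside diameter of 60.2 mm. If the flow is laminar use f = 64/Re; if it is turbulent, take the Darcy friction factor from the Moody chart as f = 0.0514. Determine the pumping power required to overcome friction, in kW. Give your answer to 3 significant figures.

P ≈ 5.57 kW

Reynolds number Re = ρVD/μ = 1200 · 11 · 0.0602 / 0.00134 = 5.93e+05.
Re > 4000 → turbulent; use the Moody-chart value f = 0.0514.
Darcy-Weisbach: ΔP = f(L/D)(ρV²/2) = 0.0514·(2.87/0.0602)·(1200·11²/2) = 0.0514·47.67·7.26e+04 = 1.779e+05 Pa.
Q = V·A = 11·0.002846 = 0.03131 m³/s.
Pumping power P = QΔP = 0.03131·1.779e+05 = 5570 W = 5.57 kW.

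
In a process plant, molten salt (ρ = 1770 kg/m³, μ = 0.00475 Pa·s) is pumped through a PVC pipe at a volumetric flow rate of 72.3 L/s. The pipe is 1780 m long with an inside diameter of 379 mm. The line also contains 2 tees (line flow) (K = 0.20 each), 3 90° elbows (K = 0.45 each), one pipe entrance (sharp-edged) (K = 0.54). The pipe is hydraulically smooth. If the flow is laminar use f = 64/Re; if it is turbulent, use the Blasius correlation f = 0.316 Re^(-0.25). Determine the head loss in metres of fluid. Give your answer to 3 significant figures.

Q = 72.3 L/s = 72.3/1000 = 0.0723 m³/s.
Cross-sectional area A = πD²/4 = π(0.379)²/4 = 0.1128 m²; mean velocity V = Q/A = 0.0723/0.1128 = 0.6409 m/s.
Reynolds number Re = ρVD/μ = 1770 · 0.6409 · 0.379 / 0.00475 = 9.051e+04.
Re > 4000 → turbulent. Smooth-pipe (Blasius): f = 0.316 Re^(-0.25) = 0.316/(9.051e+04)^0.25 = 0.01822.
Total minor-loss coefficient ΣK = 2·0.2 + 3·0.45 + 1·0.54 = 2.29.
ΔP = [f·L/D + ΣK]·(ρV²/2) = [0.01822·1780/0.379 + 2.29]·(1770·0.6409²/2) = [85.56 + 2.29]·363.5 = 3.193e+04 Pa.
Head loss h_f = ΔP/(ρg) = 3.193e+04/(1770·9.81) = 1.84 m.

h_f ≈ 1.84 m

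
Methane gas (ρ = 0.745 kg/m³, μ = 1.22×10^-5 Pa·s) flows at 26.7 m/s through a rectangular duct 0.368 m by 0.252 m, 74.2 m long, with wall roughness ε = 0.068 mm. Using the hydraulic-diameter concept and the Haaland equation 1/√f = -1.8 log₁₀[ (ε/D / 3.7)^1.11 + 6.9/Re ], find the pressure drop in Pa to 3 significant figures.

Hydraulic diameter D_h = 4A/P = 4·(0.368·0.252)/(2·(0.368+0.252)) = 0.3709/1.24 = 0.2991 m.
Re = ρVD_h/μ = 0.745·26.7·0.2991/1.22e-05 = 4.877e+05.
ε/D_h = 6.8e-05/0.2991 = 0.000227; Haaland gives 1/√f = -1.8 log₁₀[2.11e-05+1.41e-05] = 8.014, so f = 0.01557.
ΔP = f(L/D_h)(ρV²/2) = 0.01557·74.2/0.2991·265.6 = 1026 Pa.

ΔP ≈ 1030 Pa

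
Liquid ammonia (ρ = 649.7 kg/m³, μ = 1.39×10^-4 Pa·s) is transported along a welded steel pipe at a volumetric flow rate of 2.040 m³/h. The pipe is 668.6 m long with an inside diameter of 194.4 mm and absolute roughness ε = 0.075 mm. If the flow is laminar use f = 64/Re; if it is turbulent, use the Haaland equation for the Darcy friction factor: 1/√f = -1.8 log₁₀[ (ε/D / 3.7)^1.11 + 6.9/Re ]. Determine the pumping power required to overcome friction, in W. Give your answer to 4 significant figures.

P ≈ 0.006306 W

Q = 2.040 m³/h = 2.040/3600 = 0.0005667 m³/s.
Cross-sectional area A = πD²/4 = π(0.1944)²/4 = 0.02968 m²; mean velocity V = Q/A = 0.0005667/0.02968 = 0.01909 m/s.
Reynolds number Re = ρVD/μ = 649.7 · 0.01909 · 0.1944 / 0.000139 = 1.735e+04.
Re > 4000 → turbulent. Relative roughness ε/D = 7.5e-05/0.1944 = 0.000386. Haaland: 1/√f = -1.8 log₁₀[(0.000386/3.7)^1.11 + 6.9/1.735e+04] = -1.8 log₁₀[3.8e-05 + 0.000398] = 6.049, so f = 0.02733.
Darcy-Weisbach: ΔP = f(L/D)(ρV²/2) = 0.02733·(668.6/0.1944)·(649.7·0.01909²/2) = 0.02733·3439·0.1184 = 11.13 Pa.
Pumping power P = QΔP = 0.0005667·11.13 = 0.0063061 W = 0.006306 W.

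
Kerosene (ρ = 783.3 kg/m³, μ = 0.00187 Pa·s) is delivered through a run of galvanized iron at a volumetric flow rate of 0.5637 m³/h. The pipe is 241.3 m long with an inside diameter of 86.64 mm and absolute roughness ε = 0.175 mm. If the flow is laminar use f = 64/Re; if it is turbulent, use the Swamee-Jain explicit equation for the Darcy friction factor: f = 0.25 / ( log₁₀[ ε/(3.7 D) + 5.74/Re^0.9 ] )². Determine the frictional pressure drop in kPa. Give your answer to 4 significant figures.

Q = 0.5637 m³/h = 0.5637/3600 = 0.0001566 m³/s.
Cross-sectional area A = πD²/4 = π(0.08664)²/4 = 0.005896 m²; mean velocity V = Q/A = 0.0001566/0.005896 = 0.02656 m/s.
Reynolds number Re = ρVD/μ = 783.3 · 0.02656 · 0.08664 / 0.00187 = 963.9.
Re < 2300 → laminar flow, so f = 64/Re = 64/963.9 = 0.0664 (the turbulent correlation is not needed).
Darcy-Weisbach: ΔP = f(L/D)(ρV²/2) = 0.0664·(241.3/0.08664)·(783.3·0.02656²/2) = 0.0664·2785·0.2763 = 51.09 Pa.
ΔP = 51.09 Pa = 0.05109 kPa.

ΔP ≈ 0.05109 kPa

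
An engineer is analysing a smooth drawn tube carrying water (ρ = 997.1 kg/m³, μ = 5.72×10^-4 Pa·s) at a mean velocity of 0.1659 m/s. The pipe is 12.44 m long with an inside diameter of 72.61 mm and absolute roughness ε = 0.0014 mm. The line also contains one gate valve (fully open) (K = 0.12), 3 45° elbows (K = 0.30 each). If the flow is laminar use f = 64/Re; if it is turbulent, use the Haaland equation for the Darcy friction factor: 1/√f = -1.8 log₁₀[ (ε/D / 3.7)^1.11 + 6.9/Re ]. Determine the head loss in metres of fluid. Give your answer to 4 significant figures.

h_f ≈ 0.007551 m

Reynolds number Re = ρVD/μ = 997.1 · 0.1659 · 0.07261 / 0.000572 = 2.1e+04.
Re > 4000 → turbulent. Relative roughness ε/D = 1.4e-06/0.07261 = 1.93e-05. Haaland: 1/√f = -1.8 log₁₀[(1.93e-05/3.7)^1.11 + 6.9/2.1e+04] = -1.8 log₁₀[1.37e-06 + 0.000329] = 6.267, so f = 0.02546.
Total minor-loss coefficient ΣK = 1·0.12 + 3·0.3 = 1.02.
ΔP = [f·L/D + ΣK]·(ρV²/2) = [0.02546·12.44/0.07261 + 1.02]·(997.1·0.1659²/2) = [4.363 + 1.02]·13.72 = 73.86 Pa.
Head loss h_f = ΔP/(ρg) = 73.86/(997.1·9.81) = 0.007551 m.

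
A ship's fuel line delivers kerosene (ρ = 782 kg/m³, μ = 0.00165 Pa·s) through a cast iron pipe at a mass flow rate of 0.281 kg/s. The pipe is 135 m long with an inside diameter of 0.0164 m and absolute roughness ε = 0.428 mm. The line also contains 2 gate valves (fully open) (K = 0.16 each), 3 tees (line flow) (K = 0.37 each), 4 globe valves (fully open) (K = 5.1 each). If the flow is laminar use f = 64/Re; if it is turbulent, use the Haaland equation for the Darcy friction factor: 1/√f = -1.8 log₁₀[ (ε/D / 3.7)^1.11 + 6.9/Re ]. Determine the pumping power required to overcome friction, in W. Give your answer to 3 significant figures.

P ≈ 198 W

A = πD²/4 = π(0.0164)²/4 = 0.0002112 m²; mean velocity V = ṁ/(ρA) = 0.281/(782 · 0.0002112) = 1.701 m/s.
Reynolds number Re = ρVD/μ = 782 · 1.701 · 0.0164 / 0.00165 = 1.322e+04.
Re > 4000 → turbulent. Relative roughness ε/D = 0.000428/0.0164 = 0.0261. Haaland: 1/√f = -1.8 log₁₀[(0.0261/3.7)^1.11 + 6.9/1.322e+04] = -1.8 log₁₀[0.00409 + 0.000522] = 4.205, so f = 0.05655.
Total minor-loss coefficient ΣK = 2·0.16 + 3·0.37 + 4·5.1 = 21.8.
ΔP = [f·L/D + ΣK]·(ρV²/2) = [0.05655·135/0.0164 + 21.8]·(782·1.701²/2) = [465.5 + 21.8]·1131 = 5.514e+05 Pa.
Q = ṁ/ρ = 0.281/782 = 0.0003593 m³/s.
Pumping power P = QΔP = 0.0003593·5.514e+05 = 198.1 W = 198 W.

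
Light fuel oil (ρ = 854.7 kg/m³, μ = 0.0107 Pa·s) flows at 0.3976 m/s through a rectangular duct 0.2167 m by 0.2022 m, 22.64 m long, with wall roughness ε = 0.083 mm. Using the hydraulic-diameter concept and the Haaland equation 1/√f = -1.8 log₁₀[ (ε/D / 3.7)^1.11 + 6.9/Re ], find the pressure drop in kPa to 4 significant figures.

ΔP ≈ 0.2563 kPa

Hydraulic diameter D_h = 4A/P = 4·(0.2167·0.2022)/(2·(0.2167+0.2022)) = 0.1753/0.8378 = 0.2092 m.
Re = ρVD_h/μ = 854.7·0.3976·0.2092/0.0107 = 6644.
ε/D_h = 8.3e-05/0.2092 = 0.000397; Haaland gives 1/√f = -1.8 log₁₀[3.92e-05+0.00104] = 5.341, so f = 0.03505.
ΔP = f(L/D_h)(ρV²/2) = 0.03505·22.64/0.2092·67.56 = 256.3 Pa.
ΔP = 0.2563 kPa.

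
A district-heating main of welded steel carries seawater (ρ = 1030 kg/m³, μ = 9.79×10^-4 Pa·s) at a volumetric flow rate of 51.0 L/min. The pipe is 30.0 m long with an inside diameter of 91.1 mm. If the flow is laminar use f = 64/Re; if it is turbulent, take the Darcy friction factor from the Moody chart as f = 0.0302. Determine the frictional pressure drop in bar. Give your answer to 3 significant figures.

Q = 51.0 L/min = 51.0/60000 = 0.00085 m³/s.
Cross-sectional area A = πD²/4 = π(0.0911)²/4 = 0.006518 m²; mean velocity V = Q/A = 0.00085/0.006518 = 0.1304 m/s.
Reynolds number Re = ρVD/μ = 1030 · 0.1304 · 0.0911 / 0.000979 = 1.25e+04.
Re > 4000 → turbulent; use the Moody-chart value f = 0.0302.
Darcy-Weisbach: ΔP = f(L/D)(ρV²/2) = 0.0302·(30/0.0911)·(1030·0.1304²/2) = 0.0302·329.3·8.758 = 87.1 Pa.
ΔP = 87.1 Pa = 8.71×10^-4 bar.

ΔP ≈ 8.71×10^-4 bar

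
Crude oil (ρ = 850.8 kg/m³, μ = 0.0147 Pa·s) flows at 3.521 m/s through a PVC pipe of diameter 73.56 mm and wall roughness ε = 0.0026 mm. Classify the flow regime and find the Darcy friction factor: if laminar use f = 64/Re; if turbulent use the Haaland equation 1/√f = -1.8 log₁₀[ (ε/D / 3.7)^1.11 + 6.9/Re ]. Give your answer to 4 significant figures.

Re = ρVD/μ = 850.8·3.521·0.07356/0.0147 = 1.499e+04.
Re > 4000 → turbulent. ε/D = 2.6e-06/0.07356 = 3.53e-05; Haaland: 1/√f = -1.8 log₁₀[2.68e-06 + 0.00046] = 6.002, so f = 0.02776.

f ≈ 0.02776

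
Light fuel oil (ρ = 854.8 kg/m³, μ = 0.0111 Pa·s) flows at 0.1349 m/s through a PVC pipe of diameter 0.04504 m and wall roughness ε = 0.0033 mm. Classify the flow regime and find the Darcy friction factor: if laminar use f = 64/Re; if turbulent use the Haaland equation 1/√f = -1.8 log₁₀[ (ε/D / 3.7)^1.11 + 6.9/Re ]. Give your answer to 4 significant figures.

f ≈ 0.1368

Re = ρVD/μ = 854.8·0.1349·0.04504/0.0111 = 467.9.
Re < 2300 → laminar, so f = 64/Re = 0.1368 (roughness is irrelevant in laminar flow).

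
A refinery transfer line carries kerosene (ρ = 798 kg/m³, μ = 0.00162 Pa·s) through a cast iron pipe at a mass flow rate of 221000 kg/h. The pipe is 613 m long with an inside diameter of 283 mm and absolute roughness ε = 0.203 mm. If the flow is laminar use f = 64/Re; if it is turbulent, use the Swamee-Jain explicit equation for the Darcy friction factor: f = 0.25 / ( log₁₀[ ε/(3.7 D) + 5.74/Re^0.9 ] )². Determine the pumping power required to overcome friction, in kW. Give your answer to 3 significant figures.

P ≈ 2.01 kW

ṁ = 221000 kg/h = 221000/3600 = 61.39 kg/s.
A = πD²/4 = π(0.283)²/4 = 0.0629 m²; mean velocity V = ṁ/(ρA) = 61.39/(798 · 0.0629) = 1.223 m/s.
Reynolds number Re = ρVD/μ = 798 · 1.223 · 0.283 / 0.00162 = 1.705e+05.
Re > 4000 → turbulent. Relative roughness ε/D = 0.000203/0.283 = 0.000717. Swamee-Jain: f = 0.25/(log₁₀[0.000717/3.7 + 5.74/1.705e+05^0.9])² = 0.25/(log₁₀[0.000194 + 0.000112])² = 0.25/(-3.514)² = 0.02025.
Darcy-Weisbach: ΔP = f(L/D)(ρV²/2) = 0.02025·(613/0.283)·(798·1.223²/2) = 0.02025·2166·596.8 = 2.617e+04 Pa.
Q = ṁ/ρ = 61.39/798 = 0.07693 m³/s.
Pumping power P = QΔP = 0.07693·2.617e+04 = 2013 W = 2.01 kW.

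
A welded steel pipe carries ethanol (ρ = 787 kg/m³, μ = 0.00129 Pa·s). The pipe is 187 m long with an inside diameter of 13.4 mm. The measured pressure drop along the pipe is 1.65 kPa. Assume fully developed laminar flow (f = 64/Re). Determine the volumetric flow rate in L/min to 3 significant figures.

Q ≈ 0.325 L/min

For laminar flow, f = 64/Re with Re = ρVD/μ, so Darcy-Weisbach reduces to ΔP = 32μLV/D². Solving for V: V = ΔP·D²/(32μL) = 1650·(0.0134)²/(32·0.00129·187) = 0.03838 m/s.
Check: Re = ρVD/μ = 787·0.03838·0.0134/0.00129 = 313.8 < 2300, so the laminar assumption holds.
Q = V·A = 0.03838·(π/4·0.0134²) = 5.413e-06 m³/s = 0.325 L/min.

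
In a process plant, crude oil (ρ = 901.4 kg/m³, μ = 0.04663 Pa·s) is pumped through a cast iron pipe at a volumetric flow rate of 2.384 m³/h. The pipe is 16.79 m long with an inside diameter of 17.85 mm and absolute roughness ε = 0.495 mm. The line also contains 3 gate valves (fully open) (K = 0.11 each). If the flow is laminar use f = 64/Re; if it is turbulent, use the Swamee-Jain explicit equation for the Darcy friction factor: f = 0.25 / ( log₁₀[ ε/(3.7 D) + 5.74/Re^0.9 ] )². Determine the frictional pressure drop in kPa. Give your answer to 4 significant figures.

Q = 2.384 m³/h = 2.384/3600 = 0.0006622 m³/s.
Cross-sectional area A = πD²/4 = π(0.01785)²/4 = 0.0002502 m²; mean velocity V = Q/A = 0.0006622/0.0002502 = 2.646 m/s.
Reynolds number Re = ρVD/μ = 901.4 · 2.646 · 0.01785 / 0.0466 = 913.1.
Re < 2300 → laminar flow, so f = 64/Re = 64/913.1 = 0.07009 (the turbulent correlation is not needed).
Total minor-loss coefficient ΣK = 3·0.11 = 0.33.
ΔP = [f·L/D + ΣK]·(ρV²/2) = [0.07009·16.79/0.01785 + 0.33]·(901.4·2.646²/2) = [65.93 + 0.33]·3156 = 2.091e+05 Pa.
ΔP = 2.091e+05 Pa = 209.1 kPa.

ΔP ≈ 209.1 kPa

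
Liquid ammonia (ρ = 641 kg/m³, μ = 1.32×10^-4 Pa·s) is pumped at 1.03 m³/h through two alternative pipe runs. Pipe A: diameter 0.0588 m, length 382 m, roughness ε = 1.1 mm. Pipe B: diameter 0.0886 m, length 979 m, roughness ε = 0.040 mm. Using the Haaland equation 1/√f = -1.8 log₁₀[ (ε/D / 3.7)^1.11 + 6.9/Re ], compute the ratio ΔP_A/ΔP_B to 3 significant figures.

ΔP_A/ΔP_B ≈ 5.57

Pipe A: V = Q/A = 0.0002861/0.002715 = 0.1054 m/s; Re = 3.009e+04; ε/D = 0.0187; Haaland → f = 0.0488; ΔP_A = f(L/D)(ρV²/2) = 1128 Pa.
Pipe B: V = Q/A = 0.0002861/0.006165 = 0.04641 m/s; Re = 1.997e+04; ε/D = 0.000451; Haaland → f = 0.02657; ΔP_B = f(L/D)(ρV²/2) = 202.7 Pa.
ΔP_A/ΔP_B = 1128/202.7 = 5.57.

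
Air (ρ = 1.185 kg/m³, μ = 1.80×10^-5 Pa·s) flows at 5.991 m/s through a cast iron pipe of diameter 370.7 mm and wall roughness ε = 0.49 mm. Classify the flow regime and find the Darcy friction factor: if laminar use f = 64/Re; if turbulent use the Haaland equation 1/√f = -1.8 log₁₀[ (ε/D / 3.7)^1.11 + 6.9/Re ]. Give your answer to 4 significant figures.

Re = ρVD/μ = 1.185·5.991·0.3707/1.8e-05 = 1.462e+05.
Re > 4000 → turbulent. ε/D = 0.00049/0.3707 = 0.00132; Haaland: 1/√f = -1.8 log₁₀[0.000149 + 4.72e-05] = 6.672, so f = 0.02246.

f ≈ 0.02246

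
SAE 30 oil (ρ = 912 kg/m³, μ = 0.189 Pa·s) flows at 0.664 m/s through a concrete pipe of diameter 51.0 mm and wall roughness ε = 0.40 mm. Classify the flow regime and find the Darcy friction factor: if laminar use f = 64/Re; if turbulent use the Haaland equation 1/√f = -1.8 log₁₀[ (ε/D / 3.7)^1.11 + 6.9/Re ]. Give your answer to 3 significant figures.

Re = ρVD/μ = 912·0.664·0.051/0.189 = 163.4.
Re < 2300 → laminar, so f = 64/Re = 0.3917 (roughness is irrelevant in laminar flow).

f ≈ 0.392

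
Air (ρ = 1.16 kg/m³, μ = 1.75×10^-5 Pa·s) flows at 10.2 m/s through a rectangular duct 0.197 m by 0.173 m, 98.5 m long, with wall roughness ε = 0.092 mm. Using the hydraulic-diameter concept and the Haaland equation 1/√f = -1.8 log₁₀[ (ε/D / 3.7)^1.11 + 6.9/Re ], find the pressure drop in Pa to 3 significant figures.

ΔP ≈ 630 Pa

Hydraulic diameter D_h = 4A/P = 4·(0.197·0.173)/(2·(0.197+0.173)) = 0.1363/0.74 = 0.1842 m.
Re = ρVD_h/μ = 1.16·10.2·0.1842/1.75e-05 = 1.246e+05.
ε/D_h = 9.2e-05/0.1842 = 0.000499; Haaland gives 1/√f = -1.8 log₁₀[5.06e-05+5.54e-05] = 7.154, so f = 0.01954.
ΔP = f(L/D_h)(ρV²/2) = 0.01954·98.5/0.1842·60.34 = 630.4 Pa.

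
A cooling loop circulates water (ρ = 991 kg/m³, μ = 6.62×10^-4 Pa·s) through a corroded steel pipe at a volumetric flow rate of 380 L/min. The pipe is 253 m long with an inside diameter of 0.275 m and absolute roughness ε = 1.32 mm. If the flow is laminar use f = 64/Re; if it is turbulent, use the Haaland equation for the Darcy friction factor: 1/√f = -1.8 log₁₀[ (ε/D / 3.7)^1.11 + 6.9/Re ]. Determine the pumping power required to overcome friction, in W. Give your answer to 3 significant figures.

Q = 380 L/min = 380/60000 = 0.006333 m³/s.
Cross-sectional area A = πD²/4 = π(0.275)²/4 = 0.0594 m²; mean velocity V = Q/A = 0.006333/0.0594 = 0.1066 m/s.
Reynolds number Re = ρVD/μ = 991 · 0.1066 · 0.275 / 0.000662 = 4.39e+04.
Re > 4000 → turbulent. Relative roughness ε/D = 0.00132/0.275 = 0.0048. Haaland: 1/√f = -1.8 log₁₀[(0.0048/3.7)^1.11 + 6.9/4.39e+04] = -1.8 log₁₀[0.000624 + 0.000157] = 5.593, so f = 0.03197.
Darcy-Weisbach: ΔP = f(L/D)(ρV²/2) = 0.03197·(253/0.275)·(991·0.1066²/2) = 0.03197·920·5.634 = 165.7 Pa.
Pumping power P = QΔP = 0.006333·165.7 = 1.050 W = 1.05 W.

P ≈ 1.05 W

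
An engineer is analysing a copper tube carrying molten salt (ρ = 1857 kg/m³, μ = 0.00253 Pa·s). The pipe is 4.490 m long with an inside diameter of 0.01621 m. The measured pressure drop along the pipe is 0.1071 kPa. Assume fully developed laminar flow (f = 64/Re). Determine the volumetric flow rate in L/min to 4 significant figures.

Q ≈ 0.9586 L/min

For laminar flow, f = 64/Re with Re = ρVD/μ, so Darcy-Weisbach reduces to ΔP = 32μLV/D². Solving for V: V = ΔP·D²/(32μL) = 107.1·(0.01621)²/(32·0.00253·4.49) = 0.07742 m/s.
Check: Re = ρVD/μ = 1857·0.07742·0.01621/0.00253 = 921.1 < 2300, so the laminar assumption holds.
Q = V·A = 0.07742·(π/4·0.01621²) = 1.598e-05 m³/s = 0.9586 L/min.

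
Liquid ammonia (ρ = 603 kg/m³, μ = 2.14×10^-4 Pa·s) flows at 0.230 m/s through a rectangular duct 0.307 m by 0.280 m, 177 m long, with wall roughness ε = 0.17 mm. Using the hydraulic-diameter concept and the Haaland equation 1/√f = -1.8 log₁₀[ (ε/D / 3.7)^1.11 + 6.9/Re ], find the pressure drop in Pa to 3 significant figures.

Hydraulic diameter D_h = 4A/P = 4·(0.307·0.28)/(2·(0.307+0.28)) = 0.3438/1.174 = 0.2929 m.
Re = ρVD_h/μ = 603·0.23·0.2929/0.000214 = 1.898e+05.
ε/D_h = 0.00017/0.2929 = 0.00058; Haaland gives 1/√f = -1.8 log₁₀[5.99e-05+3.64e-05] = 7.23, so f = 0.01913.
ΔP = f(L/D_h)(ρV²/2) = 0.01913·177/0.2929·15.95 = 184.4 Pa.

ΔP ≈ 184 Pa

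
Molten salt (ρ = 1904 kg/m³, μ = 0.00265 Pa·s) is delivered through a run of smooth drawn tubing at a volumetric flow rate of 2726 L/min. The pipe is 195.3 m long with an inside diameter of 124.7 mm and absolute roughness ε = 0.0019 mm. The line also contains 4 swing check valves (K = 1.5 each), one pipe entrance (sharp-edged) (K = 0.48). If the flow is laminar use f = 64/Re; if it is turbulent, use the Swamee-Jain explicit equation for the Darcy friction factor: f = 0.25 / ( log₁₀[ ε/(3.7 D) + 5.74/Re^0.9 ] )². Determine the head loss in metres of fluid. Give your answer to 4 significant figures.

h_f ≈ 20.35 m

Q = 2726 L/min = 2726/60000 = 0.04543 m³/s.
Cross-sectional area A = πD²/4 = π(0.1247)²/4 = 0.01221 m²; mean velocity V = Q/A = 0.04543/0.01221 = 3.72 m/s.
Reynolds number Re = ρVD/μ = 1904 · 3.72 · 0.1247 / 0.00265 = 3.333e+05.
Re > 4000 → turbulent. Relative roughness ε/D = 1.9e-06/0.1247 = 1.52e-05. Swamee-Jain: f = 0.25/(log₁₀[1.52e-05/3.7 + 5.74/3.333e+05^0.9])² = 0.25/(log₁₀[4.12e-06 + 6.14e-05])² = 0.25/(-4.183)² = 0.01428.
Total minor-loss coefficient ΣK = 4·1.5 + 1·0.48 = 6.48.
ΔP = [f·L/D + ΣK]·(ρV²/2) = [0.01428·195.3/0.1247 + 6.48]·(1904·3.72²/2) = [22.37 + 6.48]·1.317e+04 = 3.801e+05 Pa.
Head loss h_f = ΔP/(ρg) = 3.801e+05/(1904·9.81) = 20.35 m.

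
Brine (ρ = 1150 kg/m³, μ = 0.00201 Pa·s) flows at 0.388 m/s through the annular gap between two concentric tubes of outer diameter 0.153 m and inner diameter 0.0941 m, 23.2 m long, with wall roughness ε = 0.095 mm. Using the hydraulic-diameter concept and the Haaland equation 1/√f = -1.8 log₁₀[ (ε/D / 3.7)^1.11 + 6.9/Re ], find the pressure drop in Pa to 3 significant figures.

Hydraulic diameter D_h = 4A/P = D_o - D_i = 0.153 - 0.0941 = 0.0589 m.
Re = ρVD_h/μ = 1150·0.388·0.0589/0.00201 = 1.308e+04.
ε/D_h = 9.5e-05/0.0589 = 0.00161; Haaland gives 1/√f = -1.8 log₁₀[0.000186+0.000528] = 5.664, so f = 0.03118.
ΔP = f(L/D_h)(ρV²/2) = 0.03118·23.2/0.0589·86.56 = 1063 Pa.

ΔP ≈ 1060 Pa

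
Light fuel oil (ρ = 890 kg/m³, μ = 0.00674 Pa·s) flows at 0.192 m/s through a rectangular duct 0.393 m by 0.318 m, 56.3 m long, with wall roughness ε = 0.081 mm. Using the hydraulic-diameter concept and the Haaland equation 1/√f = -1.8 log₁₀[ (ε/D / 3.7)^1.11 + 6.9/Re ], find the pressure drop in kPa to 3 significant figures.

Hydraulic diameter D_h = 4A/P = 4·(0.393·0.318)/(2·(0.393+0.318)) = 0.4999/1.422 = 0.3515 m.
Re = ρVD_h/μ = 890·0.192·0.3515/0.00674 = 8913.
ε/D_h = 8.1e-05/0.3515 = 0.00023; Haaland gives 1/√f = -1.8 log₁₀[2.15e-05+0.000774] = 5.579, so f = 0.03213.
ΔP = f(L/D_h)(ρV²/2) = 0.03213·56.3/0.3515·16.4 = 84.42 Pa.
ΔP = 0.0844 kPa.

ΔP ≈ 0.0844 kPa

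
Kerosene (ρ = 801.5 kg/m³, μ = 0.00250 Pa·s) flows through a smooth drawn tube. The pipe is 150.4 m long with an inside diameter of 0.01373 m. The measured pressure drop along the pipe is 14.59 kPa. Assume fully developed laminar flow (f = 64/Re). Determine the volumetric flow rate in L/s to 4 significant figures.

For laminar flow, f = 64/Re with Re = ρVD/μ, so Darcy-Weisbach reduces to ΔP = 32μLV/D². Solving for V: V = ΔP·D²/(32μL) = 1.459e+04·(0.01373)²/(32·0.0025·150.4) = 0.2286 m/s.
Check: Re = ρVD/μ = 801.5·0.2286·0.01373/0.0025 = 1006 < 2300, so the laminar assumption holds.
Q = V·A = 0.2286·(π/4·0.01373²) = 3.384e-05 m³/s = 0.03384 L/s.

Q ≈ 0.03384 L/s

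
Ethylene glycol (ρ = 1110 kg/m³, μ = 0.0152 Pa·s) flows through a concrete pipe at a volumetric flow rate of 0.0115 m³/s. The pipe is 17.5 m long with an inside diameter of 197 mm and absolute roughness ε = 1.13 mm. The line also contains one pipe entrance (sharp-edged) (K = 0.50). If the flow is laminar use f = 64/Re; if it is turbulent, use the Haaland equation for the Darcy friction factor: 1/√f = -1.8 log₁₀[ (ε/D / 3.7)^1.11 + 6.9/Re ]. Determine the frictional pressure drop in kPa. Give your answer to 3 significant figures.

Cross-sectional area A = πD²/4 = π(0.197)²/4 = 0.03048 m²; mean velocity V = Q/A = 0.0115/0.03048 = 0.3773 m/s.
Reynolds number Re = ρVD/μ = 1110 · 0.3773 · 0.197 / 0.0152 = 5428.
Re > 4000 → turbulent. Relative roughness ε/D = 0.00113/0.197 = 0.00574. Haaland: 1/√f = -1.8 log₁₀[(0.00574/3.7)^1.11 + 6.9/5428] = -1.8 log₁₀[0.000761 + 0.00127] = 4.846, so f = 0.04259.
Total minor-loss coefficient ΣK = 1·0.5 = 0.5.
ΔP = [f·L/D + ΣK]·(ρV²/2) = [0.04259·17.5/0.197 + 0.5]·(1110·0.3773²/2) = [3.783 + 0.5]·79 = 338.4 Pa.
ΔP = 338.4 Pa = 0.338 kPa.

ΔP ≈ 0.338 kPa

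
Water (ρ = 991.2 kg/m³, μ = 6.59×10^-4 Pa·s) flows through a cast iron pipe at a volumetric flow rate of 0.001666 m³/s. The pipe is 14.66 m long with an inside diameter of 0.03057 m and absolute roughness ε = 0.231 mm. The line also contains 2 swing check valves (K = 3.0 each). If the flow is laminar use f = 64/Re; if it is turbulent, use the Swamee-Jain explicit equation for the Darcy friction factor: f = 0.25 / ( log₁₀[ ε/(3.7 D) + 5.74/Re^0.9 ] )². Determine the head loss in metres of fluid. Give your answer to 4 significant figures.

Cross-sectional area A = πD²/4 = π(0.03057)²/4 = 0.000734 m²; mean velocity V = Q/A = 0.001666/0.000734 = 2.27 m/s.
Reynolds number Re = ρVD/μ = 991.2 · 2.27 · 0.03057 / 0.000659 = 1.044e+05.
Re > 4000 → turbulent. Relative roughness ε/D = 0.000231/0.03057 = 0.00756. Swamee-Jain: f = 0.25/(log₁₀[0.00756/3.7 + 5.74/1.044e+05^0.9])² = 0.25/(log₁₀[0.00204 + 0.000175])² = 0.25/(-2.654)² = 0.03549.
Total minor-loss coefficient ΣK = 2·3 = 6.
ΔP = [f·L/D + ΣK]·(ρV²/2) = [0.03549·14.66/0.03057 + 6]·(991.2·2.27²/2) = [17.02 + 6]·2553 = 5.877e+04 Pa.
Head loss h_f = ΔP/(ρg) = 5.877e+04/(991.2·9.81) = 6.044 m.

h_f ≈ 6.044 m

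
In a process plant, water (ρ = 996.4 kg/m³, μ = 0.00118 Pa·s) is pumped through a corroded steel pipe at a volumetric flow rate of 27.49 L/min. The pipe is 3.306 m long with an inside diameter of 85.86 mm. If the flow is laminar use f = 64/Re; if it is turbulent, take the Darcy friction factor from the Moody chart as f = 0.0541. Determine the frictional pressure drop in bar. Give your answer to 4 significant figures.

ΔP ≈ 6.499×10^-5 bar

Q = 27.49 L/min = 27.49/60000 = 0.0004582 m³/s.
Cross-sectional area A = πD²/4 = π(0.08586)²/4 = 0.00579 m²; mean velocity V = Q/A = 0.0004582/0.00579 = 0.07913 m/s.
Reynolds number Re = ρVD/μ = 996.4 · 0.07913 · 0.08586 / 0.00118 = 5737.
Re > 4000 → turbulent; use the Moody-chart value f = 0.0541.
Darcy-Weisbach: ΔP = f(L/D)(ρV²/2) = 0.0541·(3.306/0.08586)·(996.4·0.07913²/2) = 0.0541·38.5·3.12 = 6.499 Pa.
ΔP = 6.499 Pa = 6.499×10^-5 bar.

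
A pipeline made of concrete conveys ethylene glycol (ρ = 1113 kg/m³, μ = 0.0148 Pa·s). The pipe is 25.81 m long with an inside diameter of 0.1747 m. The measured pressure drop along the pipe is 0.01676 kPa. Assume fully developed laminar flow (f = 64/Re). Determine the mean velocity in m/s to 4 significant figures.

V ≈ 0.04185 m/s

For laminar flow, f = 64/Re with Re = ρVD/μ, so Darcy-Weisbach reduces to ΔP = 32μLV/D². Solving for V: V = ΔP·D²/(32μL) = 16.76·(0.1747)²/(32·0.0148·25.81) = 0.04185 m/s.
Check: Re = ρVD/μ = 1113·0.04185·0.1747/0.0148 = 549.8 < 2300, so the laminar assumption holds.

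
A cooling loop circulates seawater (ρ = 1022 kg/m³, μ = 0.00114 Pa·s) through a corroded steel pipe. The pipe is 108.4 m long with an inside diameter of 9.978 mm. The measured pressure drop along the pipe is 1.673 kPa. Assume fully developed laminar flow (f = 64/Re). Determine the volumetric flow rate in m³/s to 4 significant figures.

For laminar flow, f = 64/Re with Re = ρVD/μ, so Darcy-Weisbach reduces to ΔP = 32μLV/D². Solving for V: V = ΔP·D²/(32μL) = 1673·(0.009978)²/(32·0.00114·108.4) = 0.04212 m/s.
Check: Re = ρVD/μ = 1022·0.04212·0.009978/0.00114 = 376.8 < 2300, so the laminar assumption holds.
Q = V·A = 0.04212·(π/4·0.009978²) = 3.294e-06 m³/s = 3.294×10^-6 m³/s.

Q ≈ 3.294×10^-6 m³/s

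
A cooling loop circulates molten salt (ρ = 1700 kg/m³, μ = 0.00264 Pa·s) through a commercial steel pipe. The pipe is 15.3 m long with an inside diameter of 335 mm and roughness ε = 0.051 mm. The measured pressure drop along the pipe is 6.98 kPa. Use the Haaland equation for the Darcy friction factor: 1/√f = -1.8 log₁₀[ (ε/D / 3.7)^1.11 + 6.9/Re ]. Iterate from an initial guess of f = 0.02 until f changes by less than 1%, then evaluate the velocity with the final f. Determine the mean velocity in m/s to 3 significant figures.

V ≈ 3.55 m/s

Rearranging Darcy-Weisbach: V = √(2·ΔP·D/(f·L·ρ)). With ε/D = 5.1e-05/0.335 = 0.000152, iterate starting from f = 0.02:
  f = 0.02 → V = √(2·6980·0.335/(0.02·15.3·1700)) = 2.998 m/s; Re = ρVD/μ = 6.468e+05; f → 0.01449
  f = 0.01449 → V = 3.523 m/s; Re = 7.6e+05; f → 0.0143
  f = 0.0143 → V = 3.546 m/s; Re = 7.649e+05; f → 0.0143
Converged (Δf/f < 1%). With the final f = 0.0143: V = √(2·6980·0.335/(0.0143·15.3·1700)) = 3.546 m/s.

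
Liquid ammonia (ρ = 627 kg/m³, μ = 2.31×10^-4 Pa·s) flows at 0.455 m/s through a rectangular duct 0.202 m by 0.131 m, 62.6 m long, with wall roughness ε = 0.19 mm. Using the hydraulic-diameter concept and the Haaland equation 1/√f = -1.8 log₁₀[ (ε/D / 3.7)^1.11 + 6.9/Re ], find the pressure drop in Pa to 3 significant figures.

Hydraulic diameter D_h = 4A/P = 4·(0.202·0.131)/(2·(0.202+0.131)) = 0.1058/0.666 = 0.1589 m.
Re = ρVD_h/μ = 627·0.455·0.1589/0.000231 = 1.963e+05.
ε/D_h = 0.00019/0.1589 = 0.0012; Haaland gives 1/√f = -1.8 log₁₀[0.000133+3.52e-05] = 6.792, so f = 0.02168.
ΔP = f(L/D_h)(ρV²/2) = 0.02168·62.6/0.1589·64.9 = 554.2 Pa.

ΔP ≈ 554 Pa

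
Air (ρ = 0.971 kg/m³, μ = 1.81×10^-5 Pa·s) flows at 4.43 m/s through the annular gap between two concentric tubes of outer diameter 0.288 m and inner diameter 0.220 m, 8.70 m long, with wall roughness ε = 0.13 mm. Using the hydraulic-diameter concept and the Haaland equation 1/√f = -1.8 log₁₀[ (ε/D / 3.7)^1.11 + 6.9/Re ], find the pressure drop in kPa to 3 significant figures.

ΔP ≈ 0.0371 kPa

Hydraulic diameter D_h = 4A/P = D_o - D_i = 0.288 - 0.22 = 0.068 m.
Re = ρVD_h/μ = 0.971·4.43·0.068/1.81e-05 = 1.616e+04.
ε/D_h = 0.00013/0.068 = 0.00191; Haaland gives 1/√f = -1.8 log₁₀[0.000225+0.000427] = 5.735, so f = 0.03041.
ΔP = f(L/D_h)(ρV²/2) = 0.03041·8.7/0.068·9.528 = 37.07 Pa.
ΔP = 0.0371 kPa.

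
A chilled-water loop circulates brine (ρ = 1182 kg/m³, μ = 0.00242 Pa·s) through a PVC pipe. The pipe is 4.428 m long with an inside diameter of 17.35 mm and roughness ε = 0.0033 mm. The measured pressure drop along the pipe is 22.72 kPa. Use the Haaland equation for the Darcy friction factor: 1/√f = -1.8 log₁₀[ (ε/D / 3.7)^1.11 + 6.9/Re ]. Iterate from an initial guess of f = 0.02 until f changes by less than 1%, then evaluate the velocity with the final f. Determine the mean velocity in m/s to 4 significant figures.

Rearranging Darcy-Weisbach: V = √(2·ΔP·D/(f·L·ρ)). With ε/D = 3.3e-06/0.01735 = 0.00019, iterate starting from f = 0.02:
  f = 0.02 → V = √(2·2.272e+04·0.01735/(0.02·4.428·1182)) = 2.744 m/s; Re = ρVD/μ = 2.326e+04; f → 0.02515
  f = 0.02515 → V = 2.447 m/s; Re = 2.074e+04; f → 0.02584
  f = 0.02584 → V = 2.414 m/s; Re = 2.046e+04; f → 0.02593
Converged (Δf/f < 1%). With the final f = 0.02593: V = √(2·2.272e+04·0.01735/(0.02593·4.428·1182)) = 2.41 m/s.

V ≈ 2.410 m/s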